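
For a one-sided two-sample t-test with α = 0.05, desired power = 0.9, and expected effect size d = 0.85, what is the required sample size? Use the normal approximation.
n = 24 per group

Sample size formula (two-sample t-test, normal approximation):
n = 2 · ((z_α + z_β) / d)²

z_α = 1.645 (for α = 0.05, one-sided)
z_β = 1.282 (for power = 0.9)
d = 0.85

n = 2 · ((1.645 + 1.282) / 0.85)²
n = 2 · (3.444)²
n ≈ 23.72
Round up to the next whole number: n = 24 per group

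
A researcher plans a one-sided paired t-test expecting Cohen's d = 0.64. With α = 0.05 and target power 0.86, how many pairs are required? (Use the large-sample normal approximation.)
n = 19 pairs

Sample size formula (paired t-test, normal approximation):
n = ((z_α + z_β) / d)²

z_α = 1.645 (for α = 0.05, one-sided)
z_β = 1.080 (for power = 0.86)
d = 0.64

n = ((1.645 + 1.080) / 0.64)²
n = (4.258)²
n ≈ 18.13
Round up to the next whole number: n = 19 pairs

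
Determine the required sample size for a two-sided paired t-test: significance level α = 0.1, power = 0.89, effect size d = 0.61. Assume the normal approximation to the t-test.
n = 23 pairs

Sample size formula (paired t-test, normal approximation):
n = ((z_{α/2} + z_β) / d)²

z_{α/2} = 1.645 (for α = 0.1, two-sided)
z_β = 1.227 (for power = 0.89)
d = 0.61

n = ((1.645 + 1.227) / 0.61)²
n = (4.708)²
n ≈ 22.17
Round up to the next whole number: n = 23 pairs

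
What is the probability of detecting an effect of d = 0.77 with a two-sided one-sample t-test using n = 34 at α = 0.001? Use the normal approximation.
Power ≈ 0.88

Power calculation (one-sample t-test, normal approximation):
z_β = d · √n - z_{α/2}
z_β = 0.77 · √34 - 3.291
z_β = 0.77 · 5.831 - 3.291
z_β = 1.199

Power = Φ(z_β) = Φ(1.199) ≈ 0.885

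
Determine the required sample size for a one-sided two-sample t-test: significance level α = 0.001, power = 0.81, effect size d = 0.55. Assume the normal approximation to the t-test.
n = 105 per group

Sample size formula (two-sample t-test, normal approximation):
n = 2 · ((z_α + z_β) / d)²

z_α = 3.090 (for α = 0.001, one-sided)
z_β = 0.878 (for power = 0.81)
d = 0.55

n = 2 · ((3.090 + 0.878) / 0.55)²
n = 2 · (7.215)²
n ≈ 104.11
Round up to the next whole number: n = 105 per group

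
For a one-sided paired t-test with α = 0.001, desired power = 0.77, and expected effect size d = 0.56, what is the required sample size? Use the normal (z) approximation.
n = 47 pairs

Sample size formula (paired t-test, normal approximation):
n = ((z_α + z_β) / d)²

z_α = 3.090 (for α = 0.001, one-sided)
z_β = 0.739 (for power = 0.77)
d = 0.56

n = ((3.090 + 0.739) / 0.56)²
n = (6.838)²
n ≈ 46.76
Round up to the next whole number: n = 47 pairs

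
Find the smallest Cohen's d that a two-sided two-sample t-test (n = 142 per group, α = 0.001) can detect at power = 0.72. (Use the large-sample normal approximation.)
d ≈ 0.46

Minimum detectable effect (two-sample t-test, normal approximation):
d = (z_{α/2} + z_β) / √(n/2)
d = (3.291 + 0.583) / √(142/2)
d = 3.873 / 8.426
d ≈ 0.46

By Cohen's convention (0.2 small / 0.5 medium / 0.8 large): small effect.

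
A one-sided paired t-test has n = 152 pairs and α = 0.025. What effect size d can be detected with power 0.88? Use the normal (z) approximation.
d ≈ 0.25

Minimum detectable effect (paired t-test, normal approximation):
d = (z_α + z_β) / √n
d = (1.960 + 1.175) / √152
d = 3.135 / 12.329
d ≈ 0.25

By Cohen's convention (0.2 small / 0.5 medium / 0.8 large): small effect.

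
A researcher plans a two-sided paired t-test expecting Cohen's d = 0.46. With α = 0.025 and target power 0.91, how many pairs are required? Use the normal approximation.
n = 61 pairs

Sample size formula (paired t-test, normal approximation):
n = ((z_{α/2} + z_β) / d)²

z_{α/2} = 2.241 (for α = 0.025, two-sided)
z_β = 1.341 (for power = 0.91)
d = 0.46

n = ((2.241 + 1.341) / 0.46)²
n = (7.787)²
n ≈ 60.64
Round up to the next whole number: n = 61 pairs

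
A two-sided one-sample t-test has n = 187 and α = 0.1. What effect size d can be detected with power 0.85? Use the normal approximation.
d ≈ 0.20

Minimum detectable effect (one-sample t-test, normal approximation):
d = (z_{α/2} + z_β) / √n
d = (1.645 + 1.036) / √187
d = 2.681 / 13.675
d ≈ 0.20

By Cohen's convention (0.2 small / 0.5 medium / 0.8 large): small effect.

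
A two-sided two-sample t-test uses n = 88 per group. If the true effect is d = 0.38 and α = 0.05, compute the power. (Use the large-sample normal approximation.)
Power ≈ 0.71

Power calculation (two-sample t-test, normal approximation):
z_β = d · √(n/2) - z_{α/2}
z_β = 0.38 · √(88/2) - 1.960
z_β = 0.38 · 6.633 - 1.960
z_β = 0.561

Power = Φ(z_β) = Φ(0.561) ≈ 0.712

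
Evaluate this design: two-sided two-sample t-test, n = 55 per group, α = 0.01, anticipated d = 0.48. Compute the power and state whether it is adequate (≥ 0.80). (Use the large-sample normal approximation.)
Power ≈ 0.48; the study is underpowered (power < 0.80)

Power calculation (two-sample t-test, normal approximation):
z_β = d · √(n/2) - z_{α/2}
z_β = 0.48 · √(55/2) - 2.576
z_β = 0.48 · 5.244 - 2.576
z_β = -0.059

Power = Φ(z_β) = Φ(-0.059) ≈ 0.477

Effect size d = 0.48 is small by Cohen's convention (0.2/0.5/0.8).

Threshold: power ≥ 0.80 is conventionally adequate.
Power ≈ 0.48 → the study is underpowered (power < 0.80).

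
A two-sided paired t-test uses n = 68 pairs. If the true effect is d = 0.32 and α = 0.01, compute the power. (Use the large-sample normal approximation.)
Power ≈ 0.53

Power calculation (paired t-test, normal approximation):
z_β = d · √n - z_{α/2}
z_β = 0.32 · √68 - 2.576
z_β = 0.32 · 8.246 - 2.576
z_β = 0.063

Power = Φ(z_β) = Φ(0.063) ≈ 0.525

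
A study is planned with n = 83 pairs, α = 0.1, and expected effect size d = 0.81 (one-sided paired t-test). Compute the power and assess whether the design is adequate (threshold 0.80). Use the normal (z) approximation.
Power ≈ 1.00; the study is adequately powered (power ≥ 0.80)

Power calculation (paired t-test, normal approximation):
z_β = d · √n - z_α
z_β = 0.81 · √83 - 1.282
z_β = 0.81 · 9.110 - 1.282
z_β = 6.098

Power = Φ(z_β) = Φ(6.098) ≈ 1.000

Effect size d = 0.81 is large by Cohen's convention (0.2/0.5/0.8).

Threshold: power ≥ 0.80 is conventionally adequate.
Power ≈ 1.00 → the study is adequately powered (power ≥ 0.80).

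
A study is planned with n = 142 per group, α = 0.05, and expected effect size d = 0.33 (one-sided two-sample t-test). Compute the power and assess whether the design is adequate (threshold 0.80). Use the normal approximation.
Power ≈ 0.87; the study is adequately powered (power ≥ 0.80)

Power calculation (two-sample t-test, normal approximation):
z_β = d · √(n/2) - z_α
z_β = 0.33 · √(142/2) - 1.645
z_β = 0.33 · 8.426 - 1.645
z_β = 1.136

Power = Φ(z_β) = Φ(1.136) ≈ 0.872

Effect size d = 0.33 is small by Cohen's convention (0.2/0.5/0.8).

Threshold: power ≥ 0.80 is conventionally adequate.
Power ≈ 0.87 → the study is adequately powered (power ≥ 0.80).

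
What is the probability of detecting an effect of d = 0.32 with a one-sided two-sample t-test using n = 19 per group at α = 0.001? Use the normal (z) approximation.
Power ≈ 0.02

Power calculation (two-sample t-test, normal approximation):
z_β = d · √(n/2) - z_α
z_β = 0.32 · √(19/2) - 3.090
z_β = 0.32 · 3.082 - 3.090
z_β = -2.104

Power = Φ(z_β) = Φ(-2.104) ≈ 0.018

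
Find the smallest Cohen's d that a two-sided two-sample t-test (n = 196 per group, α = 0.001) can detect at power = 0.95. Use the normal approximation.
d ≈ 0.50

Minimum detectable effect (two-sample t-test, normal approximation):
d = (z_{α/2} + z_β) / √(n/2)
d = (3.291 + 1.645) / √(196/2)
d = 4.935 / 9.899
d ≈ 0.50

By Cohen's convention (0.2 small / 0.5 medium / 0.8 large): medium effect.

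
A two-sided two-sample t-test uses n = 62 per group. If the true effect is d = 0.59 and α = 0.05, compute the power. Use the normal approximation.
Power ≈ 0.91

Power calculation (two-sample t-test, normal approximation):
z_β = d · √(n/2) - z_{α/2}
z_β = 0.59 · √(62/2) - 1.960
z_β = 0.59 · 5.568 - 1.960
z_β = 1.325

Power = Φ(z_β) = Φ(1.325) ≈ 0.907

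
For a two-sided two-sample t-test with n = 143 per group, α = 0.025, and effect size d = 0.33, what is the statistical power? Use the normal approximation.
Power ≈ 0.71

Power calculation (two-sample t-test, normal approximation):
z_β = d · √(n/2) - z_{α/2}
z_β = 0.33 · √(143/2) - 2.241
z_β = 0.33 · 8.456 - 2.241
z_β = 0.549

Power = Φ(z_β) = Φ(0.549) ≈ 0.708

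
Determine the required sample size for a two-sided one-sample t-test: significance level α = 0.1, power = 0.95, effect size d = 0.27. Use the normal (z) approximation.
n = 149

Sample size formula (one-sample t-test, normal approximation):
n = ((z_{α/2} + z_β) / d)²

z_{α/2} = 1.645 (for α = 0.1, two-sided)
z_β = 1.645 (for power = 0.95)
d = 0.27

n = ((1.645 + 1.645) / 0.27)²
n = (12.185)²
n ≈ 148.47
Round up to the next whole number: n = 149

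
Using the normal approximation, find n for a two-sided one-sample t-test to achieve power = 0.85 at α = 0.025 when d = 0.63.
n = 28

Sample size formula (one-sample t-test, normal approximation):
n = ((z_{α/2} + z_β) / d)²

z_{α/2} = 2.241 (for α = 0.025, two-sided)
z_β = 1.036 (for power = 0.85)
d = 0.63

n = ((2.241 + 1.036) / 0.63)²
n = (5.202)²
n ≈ 27.06
Round up to the next whole number: n = 28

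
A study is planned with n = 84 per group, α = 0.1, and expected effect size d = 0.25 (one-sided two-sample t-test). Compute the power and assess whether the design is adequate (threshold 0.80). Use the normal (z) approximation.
Power ≈ 0.63; the study is underpowered (power < 0.80)

Power calculation (two-sample t-test, normal approximation):
z_β = d · √(n/2) - z_α
z_β = 0.25 · √(84/2) - 1.282
z_β = 0.25 · 6.481 - 1.282
z_β = 0.339

Power = Φ(z_β) = Φ(0.339) ≈ 0.633

Effect size d = 0.25 is small by Cohen's convention (0.2/0.5/0.8).

Threshold: power ≥ 0.80 is conventionally adequate.
Power ≈ 0.63 → the study is underpowered (power < 0.80).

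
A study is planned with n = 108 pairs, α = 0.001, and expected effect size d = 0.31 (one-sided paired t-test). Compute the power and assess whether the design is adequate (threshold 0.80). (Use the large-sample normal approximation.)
Power ≈ 0.55; the study is underpowered (power < 0.80)

Power calculation (paired t-test, normal approximation):
z_β = d · √n - z_α
z_β = 0.31 · √108 - 3.090
z_β = 0.31 · 10.392 - 3.090
z_β = 0.131

Power = Φ(z_β) = Φ(0.131) ≈ 0.552

Effect size d = 0.31 is small by Cohen's convention (0.2/0.5/0.8).

Threshold: power ≥ 0.80 is conventionally adequate.
Power ≈ 0.55 → the study is underpowered (power < 0.80).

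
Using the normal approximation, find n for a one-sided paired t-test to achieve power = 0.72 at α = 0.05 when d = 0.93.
n = 6 pairs

Sample size formula (paired t-test, normal approximation):
n = ((z_α + z_β) / d)²

z_α = 1.645 (for α = 0.05, one-sided)
z_β = 0.583 (for power = 0.72)
d = 0.93

n = ((1.645 + 0.583) / 0.93)²
n = (2.396)²
n ≈ 5.74
Round up to the next whole number: n = 6 pairs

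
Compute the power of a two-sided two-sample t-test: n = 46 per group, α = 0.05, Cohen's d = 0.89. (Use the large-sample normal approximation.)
Power ≈ 0.99

Power calculation (two-sample t-test, normal approximation):
z_β = d · √(n/2) - z_{α/2}
z_β = 0.89 · √(46/2) - 1.960
z_β = 0.89 · 4.796 - 1.960
z_β = 2.308

Power = Φ(z_β) = Φ(2.308) ≈ 0.990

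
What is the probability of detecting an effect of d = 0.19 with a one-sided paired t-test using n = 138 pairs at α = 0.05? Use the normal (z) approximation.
Power ≈ 0.72

Power calculation (paired t-test, normal approximation):
z_β = d · √n - z_α
z_β = 0.19 · √138 - 1.645
z_β = 0.19 · 11.747 - 1.645
z_β = 0.587

Power = Φ(z_β) = Φ(0.587) ≈ 0.721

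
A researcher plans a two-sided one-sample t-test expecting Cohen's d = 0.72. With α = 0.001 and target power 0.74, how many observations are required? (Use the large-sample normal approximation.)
n = 30

Sample size formula (one-sample t-test, normal approximation):
n = ((z_{α/2} + z_β) / d)²

z_{α/2} = 3.291 (for α = 0.001, two-sided)
z_β = 0.643 (for power = 0.74)
d = 0.72

n = ((3.291 + 0.643) / 0.72)²
n = (5.464)²
n ≈ 29.86
Round up to the next whole number: n = 30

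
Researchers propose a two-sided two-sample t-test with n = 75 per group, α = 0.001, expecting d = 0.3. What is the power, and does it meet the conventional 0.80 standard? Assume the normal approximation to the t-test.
Power ≈ 0.07; the study is underpowered (power < 0.80)

Power calculation (two-sample t-test, normal approximation):
z_β = d · √(n/2) - z_{α/2}
z_β = 0.3 · √(75/2) - 3.291
z_β = 0.3 · 6.124 - 3.291
z_β = -1.453

Power = Φ(z_β) = Φ(-1.453) ≈ 0.073

Effect size d = 0.3 is small by Cohen's convention (0.2/0.5/0.8).

Threshold: power ≥ 0.80 is conventionally adequate.
Power ≈ 0.07 → the study is underpowered (power < 0.80).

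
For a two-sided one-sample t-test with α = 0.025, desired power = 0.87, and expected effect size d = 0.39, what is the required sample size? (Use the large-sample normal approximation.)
n = 75

Sample size formula (one-sample t-test, normal approximation):
n = ((z_{α/2} + z_β) / d)²

z_{α/2} = 2.241 (for α = 0.025, two-sided)
z_β = 1.126 (for power = 0.87)
d = 0.39

n = ((2.241 + 1.126) / 0.39)²
n = (8.633)²
n ≈ 74.53
Round up to the next whole number: n = 75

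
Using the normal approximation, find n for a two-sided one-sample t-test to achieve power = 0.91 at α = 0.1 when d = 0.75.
n = 16

Sample size formula (one-sample t-test, normal approximation):
n = ((z_{α/2} + z_β) / d)²

z_{α/2} = 1.645 (for α = 0.1, two-sided)
z_β = 1.341 (for power = 0.91)
d = 0.75

n = ((1.645 + 1.341) / 0.75)²
n = (3.981)²
n ≈ 15.85
Round up to the next whole number: n = 16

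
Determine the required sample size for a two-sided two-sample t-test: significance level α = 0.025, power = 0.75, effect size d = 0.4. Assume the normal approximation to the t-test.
n = 107 per group

Sample size formula (two-sample t-test, normal approximation):
n = 2 · ((z_{α/2} + z_β) / d)²

z_{α/2} = 2.241 (for α = 0.025, two-sided)
z_β = 0.674 (for power = 0.75)
d = 0.4

n = 2 · ((2.241 + 0.674) / 0.4)²
n = 2 · (7.288)²
n ≈ 106.23
Round up to the next whole number: n = 107 per group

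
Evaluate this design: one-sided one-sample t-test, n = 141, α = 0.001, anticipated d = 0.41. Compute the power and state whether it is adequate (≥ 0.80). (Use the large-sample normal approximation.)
Power ≈ 0.96; the study is adequately powered (power ≥ 0.80)

Power calculation (one-sample t-test, normal approximation):
z_β = d · √n - z_α
z_β = 0.41 · √141 - 3.090
z_β = 0.41 · 11.874 - 3.090
z_β = 1.778

Power = Φ(z_β) = Φ(1.778) ≈ 0.962

Effect size d = 0.41 is small by Cohen's convention (0.2/0.5/0.8).

Threshold: power ≥ 0.80 is conventionally adequate.
Power ≈ 0.96 → the study is adequately powered (power ≥ 0.80).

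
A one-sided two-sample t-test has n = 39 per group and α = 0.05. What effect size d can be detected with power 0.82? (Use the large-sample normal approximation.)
d ≈ 0.58

Minimum detectable effect (two-sample t-test, normal approximation):
d = (z_α + z_β) / √(n/2)
d = (1.645 + 0.915) / √(39/2)
d = 2.560 / 4.416
d ≈ 0.58

By Cohen's convention (0.2 small / 0.5 medium / 0.8 large): medium effect.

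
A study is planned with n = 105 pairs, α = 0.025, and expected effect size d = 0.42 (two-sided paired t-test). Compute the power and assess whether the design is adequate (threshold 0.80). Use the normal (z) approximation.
Power ≈ 0.98; the study is adequately powered (power ≥ 0.80)

Power calculation (paired t-test, normal approximation):
z_β = d · √n - z_{α/2}
z_β = 0.42 · √105 - 2.241
z_β = 0.42 · 10.247 - 2.241
z_β = 2.062

Power = Φ(z_β) = Φ(2.062) ≈ 0.980

Effect size d = 0.42 is small by Cohen's convention (0.2/0.5/0.8).

Threshold: power ≥ 0.80 is conventionally adequate.
Power ≈ 0.98 → the study is adequately powered (power ≥ 0.80).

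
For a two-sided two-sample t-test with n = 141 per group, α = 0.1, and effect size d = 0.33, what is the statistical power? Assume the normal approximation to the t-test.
Power ≈ 0.87

Power calculation (two-sample t-test, normal approximation):
z_β = d · √(n/2) - z_{α/2}
z_β = 0.33 · √(141/2) - 1.645
z_β = 0.33 · 8.396 - 1.645
z_β = 1.126

Power = Φ(z_β) = Φ(1.126) ≈ 0.870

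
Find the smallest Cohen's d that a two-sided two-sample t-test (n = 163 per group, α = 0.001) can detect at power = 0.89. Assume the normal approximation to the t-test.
d ≈ 0.50

Minimum detectable effect (two-sample t-test, normal approximation):
d = (z_{α/2} + z_β) / √(n/2)
d = (3.291 + 1.227) / √(163/2)
d = 4.517 / 9.028
d ≈ 0.50

By Cohen's convention (0.2 small / 0.5 medium / 0.8 large): medium effect.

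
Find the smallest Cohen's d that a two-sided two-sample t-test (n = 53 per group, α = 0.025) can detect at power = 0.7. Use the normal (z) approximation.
d ≈ 0.54

Minimum detectable effect (two-sample t-test, normal approximation):
d = (z_{α/2} + z_β) / √(n/2)
d = (2.241 + 0.524) / √(53/2)
d = 2.766 / 5.148
d ≈ 0.54

By Cohen's convention (0.2 small / 0.5 medium / 0.8 large): medium effect.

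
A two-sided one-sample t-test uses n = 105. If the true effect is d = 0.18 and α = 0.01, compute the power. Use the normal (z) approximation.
Power ≈ 0.23

Power calculation (one-sample t-test, normal approximation):
z_β = d · √n - z_{α/2}
z_β = 0.18 · √105 - 2.576
z_β = 0.18 · 10.247 - 2.576
z_β = -0.731

Power = Φ(z_β) = Φ(-0.731) ≈ 0.232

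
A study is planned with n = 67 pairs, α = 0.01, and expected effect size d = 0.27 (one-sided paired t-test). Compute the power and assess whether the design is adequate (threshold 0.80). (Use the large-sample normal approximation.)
Power ≈ 0.45; the study is underpowered (power < 0.80)

Power calculation (paired t-test, normal approximation):
z_β = d · √n - z_α
z_β = 0.27 · √67 - 2.326
z_β = 0.27 · 8.185 - 2.326
z_β = -0.116

Power = Φ(z_β) = Φ(-0.116) ≈ 0.454

Effect size d = 0.27 is small by Cohen's convention (0.2/0.5/0.8).

Threshold: power ≥ 0.80 is conventionally adequate.
Power ≈ 0.45 → the study is underpowered (power < 0.80).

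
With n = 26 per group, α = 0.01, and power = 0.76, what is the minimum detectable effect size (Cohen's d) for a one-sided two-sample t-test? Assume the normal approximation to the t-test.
d ≈ 0.84

Minimum detectable effect (two-sample t-test, normal approximation):
d = (z_α + z_β) / √(n/2)
d = (2.326 + 0.706) / √(26/2)
d = 3.033 / 3.606
d ≈ 0.84

By Cohen's convention (0.2 small / 0.5 medium / 0.8 large): large effect.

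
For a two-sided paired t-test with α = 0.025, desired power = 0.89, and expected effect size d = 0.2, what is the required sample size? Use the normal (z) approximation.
n = 301 pairs

Sample size formula (paired t-test, normal approximation):
n = ((z_{α/2} + z_β) / d)²

z_{α/2} = 2.241 (for α = 0.025, two-sided)
z_β = 1.227 (for power = 0.89)
d = 0.2

n = ((2.241 + 1.227) / 0.2)²
n = (17.340)²
n ≈ 300.68
Round up to the next whole number: n = 301 pairs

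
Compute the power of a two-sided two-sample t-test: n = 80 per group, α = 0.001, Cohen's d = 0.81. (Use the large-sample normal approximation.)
Power ≈ 0.97

Power calculation (two-sample t-test, normal approximation):
z_β = d · √(n/2) - z_{α/2}
z_β = 0.81 · √(80/2) - 3.291
z_β = 0.81 · 6.325 - 3.291
z_β = 1.832

Power = Φ(z_β) = Φ(1.832) ≈ 0.967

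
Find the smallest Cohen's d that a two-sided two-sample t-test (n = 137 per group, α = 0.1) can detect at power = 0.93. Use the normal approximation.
d ≈ 0.38

Minimum detectable effect (two-sample t-test, normal approximation):
d = (z_{α/2} + z_β) / √(n/2)
d = (1.645 + 1.476) / √(137/2)
d = 3.121 / 8.276
d ≈ 0.38

By Cohen's convention (0.2 small / 0.5 medium / 0.8 large): small effect.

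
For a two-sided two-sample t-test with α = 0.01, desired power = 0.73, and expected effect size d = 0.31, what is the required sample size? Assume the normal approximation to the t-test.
n = 212 per group

Sample size formula (two-sample t-test, normal approximation):
n = 2 · ((z_{α/2} + z_β) / d)²

z_{α/2} = 2.576 (for α = 0.01, two-sided)
z_β = 0.613 (for power = 0.73)
d = 0.31

n = 2 · ((2.576 + 0.613) / 0.31)²
n = 2 · (10.287)²
n ≈ 211.64
Round up to the next whole number: n = 212 per group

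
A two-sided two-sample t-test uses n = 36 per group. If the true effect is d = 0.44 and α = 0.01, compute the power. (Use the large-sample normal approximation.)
Power ≈ 0.24

Power calculation (two-sample t-test, normal approximation):
z_β = d · √(n/2) - z_{α/2}
z_β = 0.44 · √(36/2) - 2.576
z_β = 0.44 · 4.243 - 2.576
z_β = -0.709

Power = Φ(z_β) = Φ(-0.709) ≈ 0.239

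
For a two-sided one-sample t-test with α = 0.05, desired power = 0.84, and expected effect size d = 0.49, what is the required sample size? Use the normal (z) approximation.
n = 37

Sample size formula (one-sample t-test, normal approximation):
n = ((z_{α/2} + z_β) / d)²

z_{α/2} = 1.960 (for α = 0.05, two-sided)
z_β = 0.994 (for power = 0.84)
d = 0.49

n = ((1.960 + 0.994) / 0.49)²
n = (6.029)²
n ≈ 36.35
Round up to the next whole number: n = 37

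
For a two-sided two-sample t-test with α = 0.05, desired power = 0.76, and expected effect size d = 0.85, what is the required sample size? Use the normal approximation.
n = 20 per group

Sample size formula (two-sample t-test, normal approximation):
n = 2 · ((z_{α/2} + z_β) / d)²

z_{α/2} = 1.960 (for α = 0.05, two-sided)
z_β = 0.706 (for power = 0.76)
d = 0.85

n = 2 · ((1.960 + 0.706) / 0.85)²
n = 2 · (3.136)²
n ≈ 19.67
Round up to the next whole number: n = 20 per group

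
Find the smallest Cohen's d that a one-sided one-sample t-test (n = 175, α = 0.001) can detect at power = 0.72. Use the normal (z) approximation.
d ≈ 0.28

Minimum detectable effect (one-sample t-test, normal approximation):
d = (z_α + z_β) / √n
d = (3.090 + 0.583) / √175
d = 3.673 / 13.229
d ≈ 0.28

By Cohen's convention (0.2 small / 0.5 medium / 0.8 large): small effect.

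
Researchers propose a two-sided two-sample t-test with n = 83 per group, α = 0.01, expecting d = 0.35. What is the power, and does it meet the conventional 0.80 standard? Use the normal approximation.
Power ≈ 0.37; the study is underpowered (power < 0.80)

Power calculation (two-sample t-test, normal approximation):
z_β = d · √(n/2) - z_{α/2}
z_β = 0.35 · √(83/2) - 2.576
z_β = 0.35 · 6.442 - 2.576
z_β = -0.321

Power = Φ(z_β) = Φ(-0.321) ≈ 0.374

Effect size d = 0.35 is small by Cohen's convention (0.2/0.5/0.8).

Threshold: power ≥ 0.80 is conventionally adequate.
Power ≈ 0.37 → the study is underpowered (power < 0.80).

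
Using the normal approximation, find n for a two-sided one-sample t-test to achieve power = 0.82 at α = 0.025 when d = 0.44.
n = 52

Sample size formula (one-sample t-test, normal approximation):
n = ((z_{α/2} + z_β) / d)²

z_{α/2} = 2.241 (for α = 0.025, two-sided)
z_β = 0.915 (for power = 0.82)
d = 0.44

n = ((2.241 + 0.915) / 0.44)²
n = (7.173)²
n ≈ 51.45
Round up to the next whole number: n = 52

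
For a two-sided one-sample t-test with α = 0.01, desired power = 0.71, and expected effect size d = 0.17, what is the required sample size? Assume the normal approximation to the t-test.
n = 339

Sample size formula (one-sample t-test, normal approximation):
n = ((z_{α/2} + z_β) / d)²

z_{α/2} = 2.576 (for α = 0.01, two-sided)
z_β = 0.553 (for power = 0.71)
d = 0.17

n = ((2.576 + 0.553) / 0.17)²
n = (18.406)²
n ≈ 338.78
Round up to the next whole number: n = 339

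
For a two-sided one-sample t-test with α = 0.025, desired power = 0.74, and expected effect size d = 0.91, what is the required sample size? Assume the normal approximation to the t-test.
n = 11

Sample size formula (one-sample t-test, normal approximation):
n = ((z_{α/2} + z_β) / d)²

z_{α/2} = 2.241 (for α = 0.025, two-sided)
z_β = 0.643 (for power = 0.74)
d = 0.91

n = ((2.241 + 0.643) / 0.91)²
n = (3.169)²
n ≈ 10.04
Round up to the next whole number: n = 11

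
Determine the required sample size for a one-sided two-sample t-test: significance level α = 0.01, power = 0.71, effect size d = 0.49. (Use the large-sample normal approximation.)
n = 70 per group

Sample size formula (two-sample t-test, normal approximation):
n = 2 · ((z_α + z_β) / d)²

z_α = 2.326 (for α = 0.01, one-sided)
z_β = 0.553 (for power = 0.71)
d = 0.49

n = 2 · ((2.326 + 0.553) / 0.49)²
n = 2 · (5.876)²
n ≈ 69.05
Round up to the next whole number: n = 70 per group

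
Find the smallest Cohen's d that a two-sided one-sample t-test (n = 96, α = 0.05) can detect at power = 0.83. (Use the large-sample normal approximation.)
d ≈ 0.30

Minimum detectable effect (one-sample t-test, normal approximation):
d = (z_{α/2} + z_β) / √n
d = (1.960 + 0.954) / √96
d = 2.914 / 9.798
d ≈ 0.30

By Cohen's convention (0.2 small / 0.5 medium / 0.8 large): small effect.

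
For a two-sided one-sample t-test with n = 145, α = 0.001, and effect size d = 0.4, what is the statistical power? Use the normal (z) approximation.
Power ≈ 0.94

Power calculation (one-sample t-test, normal approximation):
z_β = d · √n - z_{α/2}
z_β = 0.4 · √145 - 3.291
z_β = 0.4 · 12.042 - 3.291
z_β = 1.526

Power = Φ(z_β) = Φ(1.526) ≈ 0.937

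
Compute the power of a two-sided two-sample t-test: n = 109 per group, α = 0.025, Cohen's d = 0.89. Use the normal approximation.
Power ≈ 1.00

Power calculation (two-sample t-test, normal approximation):
z_β = d · √(n/2) - z_{α/2}
z_β = 0.89 · √(109/2) - 2.241
z_β = 0.89 · 7.382 - 2.241
z_β = 4.329

Power = Φ(z_β) = Φ(4.329) ≈ 1.000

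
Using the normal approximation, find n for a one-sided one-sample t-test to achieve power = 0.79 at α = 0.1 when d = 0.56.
n = 14

Sample size formula (one-sample t-test, normal approximation):
n = ((z_α + z_β) / d)²

z_α = 1.282 (for α = 0.1, one-sided)
z_β = 0.806 (for power = 0.79)
d = 0.56

n = ((1.282 + 0.806) / 0.56)²
n = (3.729)²
n ≈ 13.91
Round up to the next whole number: n = 14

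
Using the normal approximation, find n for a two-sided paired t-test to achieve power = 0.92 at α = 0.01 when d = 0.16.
n = 620 pairs

Sample size formula (paired t-test, normal approximation):
n = ((z_{α/2} + z_β) / d)²

z_{α/2} = 2.576 (for α = 0.01, two-sided)
z_β = 1.405 (for power = 0.92)
d = 0.16

n = ((2.576 + 1.405) / 0.16)²
n = (24.881)²
n ≈ 619.06
Round up to the next whole number: n = 620 pairs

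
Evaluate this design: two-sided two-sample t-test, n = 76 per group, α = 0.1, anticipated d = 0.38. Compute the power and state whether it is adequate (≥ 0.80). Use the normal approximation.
Power ≈ 0.76; the study is underpowered (power < 0.80)

Power calculation (two-sample t-test, normal approximation):
z_β = d · √(n/2) - z_{α/2}
z_β = 0.38 · √(76/2) - 1.645
z_β = 0.38 · 6.164 - 1.645
z_β = 0.698

Power = Φ(z_β) = Φ(0.698) ≈ 0.757

Effect size d = 0.38 is small by Cohen's convention (0.2/0.5/0.8).

Threshold: power ≥ 0.80 is conventionally adequate.
Power ≈ 0.76 → the study is underpowered (power < 0.80).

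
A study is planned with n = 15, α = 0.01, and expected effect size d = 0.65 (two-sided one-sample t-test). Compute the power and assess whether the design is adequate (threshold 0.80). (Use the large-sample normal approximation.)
Power ≈ 0.48; the study is underpowered (power < 0.80)

Power calculation (one-sample t-test, normal approximation):
z_β = d · √n - z_{α/2}
z_β = 0.65 · √15 - 2.576
z_β = 0.65 · 3.873 - 2.576
z_β = -0.058

Power = Φ(z_β) = Φ(-0.058) ≈ 0.477

Effect size d = 0.65 is medium by Cohen's convention (0.2/0.5/0.8).

Threshold: power ≥ 0.80 is conventionally adequate.
Power ≈ 0.48 → the study is underpowered (power < 0.80).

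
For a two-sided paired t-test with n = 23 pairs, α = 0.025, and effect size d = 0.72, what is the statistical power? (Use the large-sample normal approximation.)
Power ≈ 0.89

Power calculation (paired t-test, normal approximation):
z_β = d · √n - z_{α/2}
z_β = 0.72 · √23 - 2.241
z_β = 0.72 · 4.796 - 2.241
z_β = 1.212

Power = Φ(z_β) = Φ(1.212) ≈ 0.887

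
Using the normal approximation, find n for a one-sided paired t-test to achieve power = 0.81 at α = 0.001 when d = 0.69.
n = 34 pairs

Sample size formula (paired t-test, normal approximation):
n = ((z_α + z_β) / d)²

z_α = 3.090 (for α = 0.001, one-sided)
z_β = 0.878 (for power = 0.81)
d = 0.69

n = ((3.090 + 0.878) / 0.69)²
n = (5.751)²
n ≈ 33.07
Round up to the next whole number: n = 34 pairs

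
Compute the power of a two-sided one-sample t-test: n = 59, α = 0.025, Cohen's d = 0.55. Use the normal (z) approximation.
Power ≈ 0.98

Power calculation (one-sample t-test, normal approximation):
z_β = d · √n - z_{α/2}
z_β = 0.55 · √59 - 2.241
z_β = 0.55 · 7.681 - 2.241
z_β = 1.983

Power = Φ(z_β) = Φ(1.983) ≈ 0.976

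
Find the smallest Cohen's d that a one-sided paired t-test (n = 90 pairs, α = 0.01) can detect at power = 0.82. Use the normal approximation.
d ≈ 0.34

Minimum detectable effect (paired t-test, normal approximation):
d = (z_α + z_β) / √n
d = (2.326 + 0.915) / √90
d = 3.242 / 9.487
d ≈ 0.34

By Cohen's convention (0.2 small / 0.5 medium / 0.8 large): small effect.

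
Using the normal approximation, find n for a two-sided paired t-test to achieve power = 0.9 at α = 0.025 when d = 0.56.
n = 40 pairs

Sample size formula (paired t-test, normal approximation):
n = ((z_{α/2} + z_β) / d)²

z_{α/2} = 2.241 (for α = 0.025, two-sided)
z_β = 1.282 (for power = 0.9)
d = 0.56

n = ((2.241 + 1.282) / 0.56)²
n = (6.291)²
n ≈ 39.58
Round up to the next whole number: n = 40 pairs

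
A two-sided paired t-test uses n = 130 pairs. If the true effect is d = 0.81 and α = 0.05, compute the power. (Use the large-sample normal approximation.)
Power ≈ 1.00

Power calculation (paired t-test, normal approximation):
z_β = d · √n - z_{α/2}
z_β = 0.81 · √130 - 1.960
z_β = 0.81 · 11.402 - 1.960
z_β = 7.275

Power = Φ(z_β) = Φ(7.275) ≈ 1.000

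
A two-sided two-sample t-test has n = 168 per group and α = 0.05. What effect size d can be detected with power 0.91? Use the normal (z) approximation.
d ≈ 0.36

Minimum detectable effect (two-sample t-test, normal approximation):
d = (z_{α/2} + z_β) / √(n/2)
d = (1.960 + 1.341) / √(168/2)
d = 3.301 / 9.165
d ≈ 0.36

By Cohen's convention (0.2 small / 0.5 medium / 0.8 large): small effect.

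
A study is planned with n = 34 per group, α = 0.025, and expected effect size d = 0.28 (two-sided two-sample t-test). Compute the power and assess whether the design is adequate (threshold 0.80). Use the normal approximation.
Power ≈ 0.14; the study is underpowered (power < 0.80)

Power calculation (two-sample t-test, normal approximation):
z_β = d · √(n/2) - z_{α/2}
z_β = 0.28 · √(34/2) - 2.241
z_β = 0.28 · 4.123 - 2.241
z_β = -1.087

Power = Φ(z_β) = Φ(-1.087) ≈ 0.139

Effect size d = 0.28 is small by Cohen's convention (0.2/0.5/0.8).

Threshold: power ≥ 0.80 is conventionally adequate.
Power ≈ 0.14 → the study is underpowered (power < 0.80).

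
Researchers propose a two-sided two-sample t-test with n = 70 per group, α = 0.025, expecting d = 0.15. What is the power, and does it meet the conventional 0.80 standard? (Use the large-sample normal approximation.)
Power ≈ 0.09; the study is underpowered (power < 0.80)

Power calculation (two-sample t-test, normal approximation):
z_β = d · √(n/2) - z_{α/2}
z_β = 0.15 · √(70/2) - 2.241
z_β = 0.15 · 5.916 - 2.241
z_β = -1.354

Power = Φ(z_β) = Φ(-1.354) ≈ 0.088

Effect size d = 0.15 is very small by Cohen's convention (0.2/0.5/0.8).

Threshold: power ≥ 0.80 is conventionally adequate.
Power ≈ 0.09 → the study is underpowered (power < 0.80).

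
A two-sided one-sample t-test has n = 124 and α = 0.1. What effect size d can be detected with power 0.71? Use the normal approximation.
d ≈ 0.20

Minimum detectable effect (one-sample t-test, normal approximation):
d = (z_{α/2} + z_β) / √n
d = (1.645 + 0.553) / √124
d = 2.198 / 11.136
d ≈ 0.20

By Cohen's convention (0.2 small / 0.5 medium / 0.8 large): small effect.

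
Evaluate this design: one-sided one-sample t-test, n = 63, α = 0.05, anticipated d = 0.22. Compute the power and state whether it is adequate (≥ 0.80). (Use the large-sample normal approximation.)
Power ≈ 0.54; the study is underpowered (power < 0.80)

Power calculation (one-sample t-test, normal approximation):
z_β = d · √n - z_α
z_β = 0.22 · √63 - 1.645
z_β = 0.22 · 7.937 - 1.645
z_β = 0.101

Power = Φ(z_β) = Φ(0.101) ≈ 0.540

Effect size d = 0.22 is small by Cohen's convention (0.2/0.5/0.8).

Threshold: power ≥ 0.80 is conventionally adequate.
Power ≈ 0.54 → the study is underpowered (power < 0.80).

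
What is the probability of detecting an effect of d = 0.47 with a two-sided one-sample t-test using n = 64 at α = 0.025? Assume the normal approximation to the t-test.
Power ≈ 0.94

Power calculation (one-sample t-test, normal approximation):
z_β = d · √n - z_{α/2}
z_β = 0.47 · √64 - 2.241
z_β = 0.47 · 8.000 - 2.241
z_β = 1.519

Power = Φ(z_β) = Φ(1.519) ≈ 0.936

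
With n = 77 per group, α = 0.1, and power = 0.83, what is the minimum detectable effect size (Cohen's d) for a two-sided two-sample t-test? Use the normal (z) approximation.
d ≈ 0.42

Minimum detectable effect (two-sample t-test, normal approximation):
d = (z_{α/2} + z_β) / √(n/2)
d = (1.645 + 0.954) / √(77/2)
d = 2.599 / 6.205
d ≈ 0.42

By Cohen's convention (0.2 small / 0.5 medium / 0.8 large): small effect.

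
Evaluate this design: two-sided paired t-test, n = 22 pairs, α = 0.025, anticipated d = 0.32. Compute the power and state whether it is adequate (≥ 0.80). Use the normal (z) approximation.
Power ≈ 0.23; the study is underpowered (power < 0.80)

Power calculation (paired t-test, normal approximation):
z_β = d · √n - z_{α/2}
z_β = 0.32 · √22 - 2.241
z_β = 0.32 · 4.690 - 2.241
z_β = -0.740

Power = Φ(z_β) = Φ(-0.740) ≈ 0.230

Effect size d = 0.32 is small by Cohen's convention (0.2/0.5/0.8).

Threshold: power ≥ 0.80 is conventionally adequate.
Power ≈ 0.23 → the study is underpowered (power < 0.80).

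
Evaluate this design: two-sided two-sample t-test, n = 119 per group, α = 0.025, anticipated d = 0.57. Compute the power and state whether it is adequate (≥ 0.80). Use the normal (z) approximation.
Power ≈ 0.98; the study is adequately powered (power ≥ 0.80)

Power calculation (two-sample t-test, normal approximation):
z_β = d · √(n/2) - z_{α/2}
z_β = 0.57 · √(119/2) - 2.241
z_β = 0.57 · 7.714 - 2.241
z_β = 2.155

Power = Φ(z_β) = Φ(2.155) ≈ 0.984

Effect size d = 0.57 is medium by Cohen's convention (0.2/0.5/0.8).

Threshold: power ≥ 0.80 is conventionally adequate.
Power ≈ 0.98 → the study is adequately powered (power ≥ 0.80).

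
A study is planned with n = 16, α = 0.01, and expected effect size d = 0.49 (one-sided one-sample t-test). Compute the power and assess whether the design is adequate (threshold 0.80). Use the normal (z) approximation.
Power ≈ 0.36; the study is underpowered (power < 0.80)

Power calculation (one-sample t-test, normal approximation):
z_β = d · √n - z_α
z_β = 0.49 · √16 - 2.326
z_β = 0.49 · 4.000 - 2.326
z_β = -0.366

Power = Φ(z_β) = Φ(-0.366) ≈ 0.357

Effect size d = 0.49 is small by Cohen's convention (0.2/0.5/0.8).

Threshold: power ≥ 0.80 is conventionally adequate.
Power ≈ 0.36 → the study is underpowered (power < 0.80).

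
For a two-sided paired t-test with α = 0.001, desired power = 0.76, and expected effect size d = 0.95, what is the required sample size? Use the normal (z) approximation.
n = 18 pairs

Sample size formula (paired t-test, normal approximation):
n = ((z_{α/2} + z_β) / d)²

z_{α/2} = 3.291 (for α = 0.001, two-sided)
z_β = 0.706 (for power = 0.76)
d = 0.95

n = ((3.291 + 0.706) / 0.95)²
n = (4.207)²
n ≈ 17.70
Round up to the next whole number: n = 18 pairs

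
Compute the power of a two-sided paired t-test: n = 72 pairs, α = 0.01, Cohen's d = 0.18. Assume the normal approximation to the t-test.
Power ≈ 0.15

Power calculation (paired t-test, normal approximation):
z_β = d · √n - z_{α/2}
z_β = 0.18 · √72 - 2.576
z_β = 0.18 · 8.485 - 2.576
z_β = -1.048

Power = Φ(z_β) = Φ(-1.048) ≈ 0.147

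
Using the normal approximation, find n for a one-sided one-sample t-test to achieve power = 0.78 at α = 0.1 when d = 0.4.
n = 27

Sample size formula (one-sample t-test, normal approximation):
n = ((z_α + z_β) / d)²

z_α = 1.282 (for α = 0.1, one-sided)
z_β = 0.772 (for power = 0.78)
d = 0.4

n = ((1.282 + 0.772) / 0.4)²
n = (5.135)²
n ≈ 26.37
Round up to the next whole number: n = 27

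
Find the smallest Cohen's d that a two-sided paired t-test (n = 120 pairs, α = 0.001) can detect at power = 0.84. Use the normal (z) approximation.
d ≈ 0.39

Minimum detectable effect (paired t-test, normal approximation):
d = (z_{α/2} + z_β) / √n
d = (3.291 + 0.994) / √120
d = 4.285 / 10.954
d ≈ 0.39

By Cohen's convention (0.2 small / 0.5 medium / 0.8 large): small effect.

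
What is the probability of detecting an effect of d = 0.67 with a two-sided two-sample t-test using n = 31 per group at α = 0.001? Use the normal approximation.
Power ≈ 0.26

Power calculation (two-sample t-test, normal approximation):
z_β = d · √(n/2) - z_{α/2}
z_β = 0.67 · √(31/2) - 3.291
z_β = 0.67 · 3.937 - 3.291
z_β = -0.653

Power = Φ(z_β) = Φ(-0.653) ≈ 0.257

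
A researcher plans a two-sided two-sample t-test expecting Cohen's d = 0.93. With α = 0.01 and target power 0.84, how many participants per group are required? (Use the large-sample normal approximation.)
n = 30 per group

Sample size formula (two-sample t-test, normal approximation):
n = 2 · ((z_{α/2} + z_β) / d)²

z_{α/2} = 2.576 (for α = 0.01, two-sided)
z_β = 0.994 (for power = 0.84)
d = 0.93

n = 2 · ((2.576 + 0.994) / 0.93)²
n = 2 · (3.839)²
n ≈ 29.48
Round up to the next whole number: n = 30 per group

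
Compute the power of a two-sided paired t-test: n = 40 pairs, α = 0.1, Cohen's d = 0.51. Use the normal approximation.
Power ≈ 0.94

Power calculation (paired t-test, normal approximation):
z_β = d · √n - z_{α/2}
z_β = 0.51 · √40 - 1.645
z_β = 0.51 · 6.325 - 1.645
z_β = 1.581

Power = Φ(z_β) = Φ(1.581) ≈ 0.943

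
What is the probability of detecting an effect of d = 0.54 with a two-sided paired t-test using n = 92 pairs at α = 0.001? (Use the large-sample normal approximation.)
Power ≈ 0.97

Power calculation (paired t-test, normal approximation):
z_β = d · √n - z_{α/2}
z_β = 0.54 · √92 - 3.291
z_β = 0.54 · 9.592 - 3.291
z_β = 1.889

Power = Φ(z_β) = Φ(1.889) ≈ 0.971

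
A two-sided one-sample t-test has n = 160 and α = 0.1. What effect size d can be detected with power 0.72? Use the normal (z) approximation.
d ≈ 0.18

Minimum detectable effect (one-sample t-test, normal approximation):
d = (z_{α/2} + z_β) / √n
d = (1.645 + 0.583) / √160
d = 2.228 / 12.649
d ≈ 0.18

By Cohen's convention (0.2 small / 0.5 medium / 0.8 large): very small effect.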